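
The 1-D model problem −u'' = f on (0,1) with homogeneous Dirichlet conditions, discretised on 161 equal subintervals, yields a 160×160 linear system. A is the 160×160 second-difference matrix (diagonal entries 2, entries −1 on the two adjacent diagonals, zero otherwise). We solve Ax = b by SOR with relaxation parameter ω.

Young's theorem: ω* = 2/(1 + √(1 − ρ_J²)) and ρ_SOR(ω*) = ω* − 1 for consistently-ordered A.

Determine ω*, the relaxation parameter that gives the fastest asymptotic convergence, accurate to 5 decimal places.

ω* = 1.96172

[ρ_J] n=160: ρ(B_J) = cos(π/(n+1)) = cos(π/161) = 0.99981.
√(1−ρ_J²) simplifies to sin(π/161) = 0.019512.
ω* = 2/(1 + 0.019512) = 2/1.019512 = 1.96172.
At ω = 1.96172 every |λ(B_ω)| = ω−1, so ρ_SOR = 0.96172.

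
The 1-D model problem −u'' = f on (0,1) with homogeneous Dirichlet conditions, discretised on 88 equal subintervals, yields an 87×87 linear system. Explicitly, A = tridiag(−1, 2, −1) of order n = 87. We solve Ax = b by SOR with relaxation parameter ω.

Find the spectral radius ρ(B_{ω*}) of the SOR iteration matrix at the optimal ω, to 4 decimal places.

B_J for the 87×87 system has eigenvalues cos(kπ/88); ρ_J = cos(π/88) = 0.9994.
root = sin(π/88) = 0.03569  (since 1−cos² = sin²).
[ω*] 2 ÷ (1 + 0.03569) = 2 ÷ 1.03569 = 1.9311.
and ρ(B_{ω*}) = 1.9311 − 1 = 0.9311.

ρ_SOR = 0.9311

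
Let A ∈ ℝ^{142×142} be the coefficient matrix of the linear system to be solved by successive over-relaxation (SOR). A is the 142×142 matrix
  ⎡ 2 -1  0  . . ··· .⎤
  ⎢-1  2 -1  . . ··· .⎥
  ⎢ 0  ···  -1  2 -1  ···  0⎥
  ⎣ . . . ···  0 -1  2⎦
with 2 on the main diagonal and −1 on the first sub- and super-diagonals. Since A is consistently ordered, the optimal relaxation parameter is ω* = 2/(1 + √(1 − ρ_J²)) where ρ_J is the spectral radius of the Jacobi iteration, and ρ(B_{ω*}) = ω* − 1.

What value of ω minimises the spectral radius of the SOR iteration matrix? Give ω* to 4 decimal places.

ω* = 1.9570

spectrum of D⁻¹(L+U) = {cos(kπ/143) : 1≤k≤142}; ρ_J = cos(π/143) = 0.9998.
√(1−ρ_J²) = |sin(π/143)| = 0.02197
ω* = 2/(1+0.02197) = 1.9570
[ρ_SOR] ω* − 1 = 0.9570.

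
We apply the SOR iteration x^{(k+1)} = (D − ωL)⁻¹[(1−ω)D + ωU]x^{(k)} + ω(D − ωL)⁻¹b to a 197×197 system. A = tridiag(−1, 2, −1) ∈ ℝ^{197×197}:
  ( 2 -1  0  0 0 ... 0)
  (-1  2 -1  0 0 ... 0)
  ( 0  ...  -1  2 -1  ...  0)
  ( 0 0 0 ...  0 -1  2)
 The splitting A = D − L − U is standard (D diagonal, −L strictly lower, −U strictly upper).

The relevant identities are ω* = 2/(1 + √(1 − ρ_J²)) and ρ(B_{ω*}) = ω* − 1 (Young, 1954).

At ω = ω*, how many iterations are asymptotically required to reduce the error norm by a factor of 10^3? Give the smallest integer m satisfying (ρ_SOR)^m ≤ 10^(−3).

m = 218

½·tridiag(1,0,1) at n=197: λ_k = cos(kπ/198); max |λ| at k=1 ⇒ ρ_J = cos(π/198) ≈ 0.9998741.
√(1−ρ_J²) simplifies to sin(π/198) = 0.0158660.
Then 2/(1+√(1−ρ_J²)) = 2/(1+0.0158660); ω* = 2/1.0158660 = 1.9687636.
ρ(B_{ω*}) = ω*−1 = 0.9687636
(0.9687636)^m ≤ 10^{−3}  ⇒  m·ln(0.9687636) ≤ −3·ln10  ⇒  m ≥ 217.672  ⇒  m = 218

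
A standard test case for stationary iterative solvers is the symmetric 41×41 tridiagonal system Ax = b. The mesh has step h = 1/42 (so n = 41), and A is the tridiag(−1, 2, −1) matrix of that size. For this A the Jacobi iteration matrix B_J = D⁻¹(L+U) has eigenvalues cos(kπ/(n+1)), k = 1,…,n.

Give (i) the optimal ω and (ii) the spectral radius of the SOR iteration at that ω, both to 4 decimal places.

ω* = 1.8609, ρ_SOR = 0.8609

½·tridiag(1,0,1) at n=41: λ_k = cos(kπ/42); max |λ| at k=1 ⇒ ρ_J = cos(π/42) ≈ 0.9972.
√(1−ρ_J²) = |sin(π/42)| = 0.07473
[ω*] 2 ÷ (1 + 0.07473) = 2 ÷ 1.07473 = 1.8609.
and ρ(B_{ω*}) = 1.8609 − 1 = 0.8609.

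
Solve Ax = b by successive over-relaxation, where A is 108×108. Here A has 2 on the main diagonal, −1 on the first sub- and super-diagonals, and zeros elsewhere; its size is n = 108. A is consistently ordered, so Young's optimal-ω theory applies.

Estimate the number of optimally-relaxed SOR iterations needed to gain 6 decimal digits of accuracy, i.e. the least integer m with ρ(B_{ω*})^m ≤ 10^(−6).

[ρ_J] n=108: ρ(B_J) = cos(π/(n+1)) = cos(π/109) = 0.9995847.
1 − cos²(π/109) = sin²(π/109) ⇒ √(1−ρ_J²) = sin(π/109) = 0.0288180.
Then 2/(1+√(1−ρ_J²)) = 2/(1+0.0288180); ω* = 2/1.0288180 = 1.9439784.
and ρ(B_{ω*}) = 1.9439784 − 1 = 0.9439784.
(0.9439784)^m ≤ 10^{−6}  ⇒  m·ln(0.9439784) ≤ −6·ln10  ⇒  m ≥ 239.636  ⇒  m = 240

m = 240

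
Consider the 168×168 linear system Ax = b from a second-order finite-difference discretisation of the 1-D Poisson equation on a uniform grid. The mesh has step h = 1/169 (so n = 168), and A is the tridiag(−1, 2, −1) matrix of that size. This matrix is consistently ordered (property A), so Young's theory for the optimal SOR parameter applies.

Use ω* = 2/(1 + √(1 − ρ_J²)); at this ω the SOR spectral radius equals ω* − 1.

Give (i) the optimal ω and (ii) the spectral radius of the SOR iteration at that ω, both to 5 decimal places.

ω* = 1.96350, ρ_SOR = 0.96350

ρ_J = max_k |cos(kπ/169)| = cos(π/169) = 0.99983
root = sin(π/169) = 0.018588  (since 1−cos² = sin²).
So ω* = 2/1.018588 = 1.96350 (Young).
[ρ_SOR] ω* − 1 = 0.96350.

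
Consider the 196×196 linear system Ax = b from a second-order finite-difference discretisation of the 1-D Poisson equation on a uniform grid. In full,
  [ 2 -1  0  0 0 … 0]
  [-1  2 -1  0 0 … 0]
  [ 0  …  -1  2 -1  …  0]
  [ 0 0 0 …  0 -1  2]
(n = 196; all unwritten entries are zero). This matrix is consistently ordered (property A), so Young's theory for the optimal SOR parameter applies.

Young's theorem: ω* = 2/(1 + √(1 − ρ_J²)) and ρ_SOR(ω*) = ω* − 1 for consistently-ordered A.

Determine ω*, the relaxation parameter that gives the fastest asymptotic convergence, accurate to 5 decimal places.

ω* = 1.96861

n=196: λ(B_J) = 1 − λ(A)/2 = cos(kπ/197); k=1 gives ρ_J = 0.99987.
root = sin(π/197) = 0.015946  (since 1−cos² = sin²).
ω* = 2 / (1 + 0.015946) = 2 / 1.015946 ≈ 1.96861.
At ω = 1.96861 every |λ(B_ω)| = ω−1, so ρ_SOR = 0.96861.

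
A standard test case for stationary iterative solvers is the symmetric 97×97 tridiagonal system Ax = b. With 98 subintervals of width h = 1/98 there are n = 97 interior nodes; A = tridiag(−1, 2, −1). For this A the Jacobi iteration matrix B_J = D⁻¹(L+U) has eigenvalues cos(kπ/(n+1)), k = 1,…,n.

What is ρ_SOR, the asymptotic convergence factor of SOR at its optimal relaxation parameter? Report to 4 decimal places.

B_J for the 97×97 system has eigenvalues cos(kπ/98); ρ_J = cos(π/98) = 0.9995.
√(1−ρ_J²) simplifies to sin(π/98) = 0.03205.
ω* = 2/(1+0.03205) = 1.9379
and ρ(B_{ω*}) = 1.9379 − 1 = 0.9379.

ρ_SOR = 0.9379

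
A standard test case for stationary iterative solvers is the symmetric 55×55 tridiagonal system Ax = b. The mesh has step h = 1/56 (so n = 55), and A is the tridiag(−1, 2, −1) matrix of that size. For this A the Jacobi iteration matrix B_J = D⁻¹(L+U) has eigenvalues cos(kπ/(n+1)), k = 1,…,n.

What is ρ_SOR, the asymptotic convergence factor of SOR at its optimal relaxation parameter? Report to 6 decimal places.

ρ_SOR = 0.893813

[ρ_J] n=55: ρ(B_J) = cos(π/(n+1)) = cos(π/56) = 0.998427.
√(1−ρ_J²) = |sin(π/56)| = 0.0560704
So ω* = 2/1.0560704 = 1.893813 (Young).
Hence ρ(B_{ω*}) = 1.893813 − 1 = 0.893813.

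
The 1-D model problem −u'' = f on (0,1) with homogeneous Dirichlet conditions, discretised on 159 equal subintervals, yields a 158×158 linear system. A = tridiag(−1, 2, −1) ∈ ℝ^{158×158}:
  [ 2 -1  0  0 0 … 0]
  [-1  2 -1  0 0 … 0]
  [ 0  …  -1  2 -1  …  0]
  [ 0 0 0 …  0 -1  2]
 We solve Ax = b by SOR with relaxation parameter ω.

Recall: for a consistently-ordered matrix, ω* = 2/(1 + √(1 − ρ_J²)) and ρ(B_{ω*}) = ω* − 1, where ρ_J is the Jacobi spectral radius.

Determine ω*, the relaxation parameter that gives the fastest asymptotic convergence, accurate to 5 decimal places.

ω* = 1.96125

[ρ_J] n=158: ρ(B_J) = cos(π/(n+1)) = cos(π/159) = 0.99980.
√(1−ρ_J²) = |sin(π/159)| = 0.019757
ω* = 2/(1 + 0.019757) = 2/1.019757 = 1.96125.
Hence ρ(B_{ω*}) = 1.96125 − 1 = 0.96125.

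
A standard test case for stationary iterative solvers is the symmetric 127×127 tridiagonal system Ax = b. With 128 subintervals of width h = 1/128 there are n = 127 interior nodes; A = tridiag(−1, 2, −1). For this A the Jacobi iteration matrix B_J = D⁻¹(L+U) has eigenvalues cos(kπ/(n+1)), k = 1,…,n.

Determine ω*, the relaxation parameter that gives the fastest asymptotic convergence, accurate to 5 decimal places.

ω* = 1.95209

B_J for the 127×127 system has eigenvalues cos(kπ/128); ρ_J = cos(π/128) = 0.99970.
root = sin(π/128) = 0.024541  (since 1−cos² = sin²).
ω* = 2/(1 + 0.024541) = 2/1.024541 = 1.95209.
[ρ_SOR] ω* − 1 = 0.95209.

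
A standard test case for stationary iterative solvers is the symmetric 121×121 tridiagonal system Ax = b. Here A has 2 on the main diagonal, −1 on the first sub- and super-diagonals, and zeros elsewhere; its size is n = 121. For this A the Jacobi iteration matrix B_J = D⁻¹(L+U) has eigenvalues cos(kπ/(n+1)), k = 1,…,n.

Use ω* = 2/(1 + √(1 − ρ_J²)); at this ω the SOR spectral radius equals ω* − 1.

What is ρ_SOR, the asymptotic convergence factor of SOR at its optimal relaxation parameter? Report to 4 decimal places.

ρ_SOR = 0.9498

½·tridiag(1,0,1) at n=121: λ_k = cos(kπ/122); max |λ| at k=1 ⇒ ρ_J = cos(π/122) ≈ 0.9997.
1 − cos²(π/122) = sin²(π/122) ⇒ √(1−ρ_J²) = sin(π/122) = 0.02575.
ω* = 2 / (1 + 0.02575) = 2 / 1.02575 ≈ 1.9498.
[ρ_SOR] ω* − 1 = 0.9498.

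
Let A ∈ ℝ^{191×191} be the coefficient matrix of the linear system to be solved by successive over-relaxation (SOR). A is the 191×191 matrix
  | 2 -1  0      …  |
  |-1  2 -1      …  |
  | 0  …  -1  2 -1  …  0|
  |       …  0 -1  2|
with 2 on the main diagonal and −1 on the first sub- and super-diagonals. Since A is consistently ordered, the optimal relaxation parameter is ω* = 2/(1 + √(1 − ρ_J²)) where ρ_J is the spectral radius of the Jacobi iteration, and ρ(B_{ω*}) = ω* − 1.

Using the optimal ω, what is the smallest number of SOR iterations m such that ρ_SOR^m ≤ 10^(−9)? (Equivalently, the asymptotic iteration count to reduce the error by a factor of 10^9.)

ρ_J = max_k |cos(kπ/192)| = cos(π/192) = 0.9998661
√(1−ρ_J²) simplifies to sin(π/192) = 0.0163617.
Then 2/(1+√(1−ρ_J²)) = 2/(1+0.0163617); ω* = 2/1.0163617 = 1.9678034.
ρ(B_{ω*}) = ω*−1 = 0.9678034
9·ln10 = 20.7233; −ln(0.9678034) = 0.0327263; m = ⌈20.7233/0.0327263⌉ = ⌈633.231⌉ = 634.

m = 634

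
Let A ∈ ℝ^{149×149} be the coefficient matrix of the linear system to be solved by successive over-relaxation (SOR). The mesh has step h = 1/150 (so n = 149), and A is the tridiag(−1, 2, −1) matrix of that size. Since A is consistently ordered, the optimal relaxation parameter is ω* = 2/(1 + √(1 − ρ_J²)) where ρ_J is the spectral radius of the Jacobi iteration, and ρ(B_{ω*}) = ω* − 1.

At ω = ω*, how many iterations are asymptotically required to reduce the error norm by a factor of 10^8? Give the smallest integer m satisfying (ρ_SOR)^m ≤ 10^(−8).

m = 440

spectrum of D⁻¹(L+U) = {cos(kπ/150) : 1≤k≤149}; ρ_J = cos(π/150) = 0.9997807.
1 − cos²(π/150) = sin²(π/150) ⇒ √(1−ρ_J²) = sin(π/150) = 0.0209424.
So ω* = 2/1.0209424 = 1.9589744 (Young).
ρ(B_{ω*}) = ω*−1 = 0.9589744
m ≥ 8·ln10 / (−ln 0.9589744) = 439.730; smallest integer m = 440.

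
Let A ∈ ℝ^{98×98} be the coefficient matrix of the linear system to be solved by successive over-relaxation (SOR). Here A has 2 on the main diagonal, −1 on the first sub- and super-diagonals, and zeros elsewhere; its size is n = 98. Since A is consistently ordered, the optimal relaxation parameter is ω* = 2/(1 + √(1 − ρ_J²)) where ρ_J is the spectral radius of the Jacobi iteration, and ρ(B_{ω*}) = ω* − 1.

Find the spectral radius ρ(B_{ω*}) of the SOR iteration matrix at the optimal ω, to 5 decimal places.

ρ_SOR = 0.93850

[ρ_J] n=98: ρ(B_J) = cos(π/(n+1)) = cos(π/99) = 0.99950.
√(1−ρ_J²) = |sin(π/99)| = 0.031728
ω* = 2/(1 + 0.031728) = 2/1.031728 = 1.93850.
[ρ_SOR] ω* − 1 = 0.93850.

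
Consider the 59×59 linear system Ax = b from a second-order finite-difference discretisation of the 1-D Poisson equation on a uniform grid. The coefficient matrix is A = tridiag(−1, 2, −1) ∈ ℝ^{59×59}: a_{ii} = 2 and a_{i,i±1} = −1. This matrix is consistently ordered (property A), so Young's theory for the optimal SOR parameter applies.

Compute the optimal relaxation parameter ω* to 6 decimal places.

ω* = 1.900534

ρ_J = max_k |cos(kπ/60)| = cos(π/60) = 0.998630
√(1−ρ_J²) = |sin(π/60)| = 0.0523360
Young: ω* = 2/(1+√(1−ρ_J²)) = 2/(1+0.0523360) = 2/1.0523360 = 1.900534.
Hence ρ(B_{ω*}) = 1.900534 − 1 = 0.900534.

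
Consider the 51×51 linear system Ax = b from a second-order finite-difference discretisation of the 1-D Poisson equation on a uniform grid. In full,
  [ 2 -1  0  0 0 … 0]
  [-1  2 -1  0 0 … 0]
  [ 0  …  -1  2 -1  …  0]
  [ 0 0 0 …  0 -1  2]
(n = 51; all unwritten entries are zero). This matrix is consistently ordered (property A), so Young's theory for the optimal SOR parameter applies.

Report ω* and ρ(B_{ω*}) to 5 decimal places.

spectrum of D⁻¹(L+U) = {cos(kπ/52) : 1≤k≤51}; ρ_J = cos(π/52) = 0.99818.
√(1−ρ_J²) = |sin(π/52)| = 0.060378
Then 2/(1+√(1−ρ_J²)) = 2/(1+0.060378); ω* = 2/1.060378 = 1.88612.
Hence ρ(B_{ω*}) = 1.88612 − 1 = 0.88612.

ω* = 1.88612, ρ_SOR = 0.88612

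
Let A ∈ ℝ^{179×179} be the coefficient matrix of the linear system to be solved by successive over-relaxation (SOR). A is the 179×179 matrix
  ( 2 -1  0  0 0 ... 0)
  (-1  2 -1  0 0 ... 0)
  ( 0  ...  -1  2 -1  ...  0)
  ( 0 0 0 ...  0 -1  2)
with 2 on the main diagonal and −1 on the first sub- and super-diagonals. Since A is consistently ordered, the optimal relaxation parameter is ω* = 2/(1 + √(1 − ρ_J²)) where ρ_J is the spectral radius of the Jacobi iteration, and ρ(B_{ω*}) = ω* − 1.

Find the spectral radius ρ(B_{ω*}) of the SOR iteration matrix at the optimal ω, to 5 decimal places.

spectrum of D⁻¹(L+U) = {cos(kπ/180) : 1≤k≤179}; ρ_J = cos(π/180) = 0.99985.
√(1 − cos²(π/180)) = sin(π/180) ≈ 0.017452.
Then 2/(1+√(1−ρ_J²)) = 2/(1+0.017452); ω* = 2/1.017452 = 1.96569.
ρ_SOR = ω* − 1 = 1.96569 − 1 = 0.96569.

ρ_SOR = 0.96569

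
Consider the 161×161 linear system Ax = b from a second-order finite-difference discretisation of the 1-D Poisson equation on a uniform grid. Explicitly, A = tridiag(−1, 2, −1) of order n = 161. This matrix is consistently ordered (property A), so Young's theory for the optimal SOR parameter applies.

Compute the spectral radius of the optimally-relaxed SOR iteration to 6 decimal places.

ρ_SOR = 0.961955

½·tridiag(1,0,1) at n=161: λ_k = cos(kπ/162); max |λ| at k=1 ⇒ ρ_J = cos(π/162) ≈ 0.999812.
√(1−ρ_J²) simplifies to sin(π/162) = 0.0193913.
ω* = 2/(1+0.0193913) = 1.961955
ρ(B_{ω*}) = ω*−1 = 0.961955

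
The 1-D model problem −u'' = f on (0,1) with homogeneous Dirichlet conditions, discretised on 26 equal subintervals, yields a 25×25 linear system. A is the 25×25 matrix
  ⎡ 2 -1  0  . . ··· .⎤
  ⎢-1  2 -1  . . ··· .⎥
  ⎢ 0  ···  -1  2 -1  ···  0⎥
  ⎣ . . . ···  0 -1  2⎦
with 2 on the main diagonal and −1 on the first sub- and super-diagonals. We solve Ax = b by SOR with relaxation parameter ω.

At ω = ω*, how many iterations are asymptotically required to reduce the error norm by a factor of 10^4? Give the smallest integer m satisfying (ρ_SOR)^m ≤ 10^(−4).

m = 39

n=25: λ(B_J) = 1 − λ(A)/2 = cos(kπ/26); k=1 gives ρ_J = 0.9927089.
root = sin(π/26) = 0.1205367  (since 1−cos² = sin²).
ω* = 2/(1+0.1205367) = 1.7848590
At ω = 1.7848590 every |λ(B_ω)| = ω−1, so ρ_SOR = 0.7848590.
Need (0.7848590)^m ≤ 10^(−4): m ≥ 4·ln10/|ln 0.7848590| = 9.21034/0.242251 = 38.020 ⇒ m = 39.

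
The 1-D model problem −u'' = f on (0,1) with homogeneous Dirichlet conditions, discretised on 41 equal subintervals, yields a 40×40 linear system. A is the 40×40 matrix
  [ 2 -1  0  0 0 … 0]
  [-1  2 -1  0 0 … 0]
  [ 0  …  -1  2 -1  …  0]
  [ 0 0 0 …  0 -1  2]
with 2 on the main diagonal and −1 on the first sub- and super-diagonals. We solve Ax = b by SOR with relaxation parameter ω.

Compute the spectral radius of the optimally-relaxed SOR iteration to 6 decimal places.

ρ_SOR = 0.857788

B_J for the 40×40 system has eigenvalues cos(kπ/41); ρ_J = cos(π/41) = 0.997066.
√(1−ρ_J²) = |sin(π/41)| = 0.0765493
ω* = 2 / (1 + 0.0765493) = 2 / 1.0765493 ≈ 1.857788.
and ρ(B_{ω*}) = 1.857788 − 1 = 0.857788.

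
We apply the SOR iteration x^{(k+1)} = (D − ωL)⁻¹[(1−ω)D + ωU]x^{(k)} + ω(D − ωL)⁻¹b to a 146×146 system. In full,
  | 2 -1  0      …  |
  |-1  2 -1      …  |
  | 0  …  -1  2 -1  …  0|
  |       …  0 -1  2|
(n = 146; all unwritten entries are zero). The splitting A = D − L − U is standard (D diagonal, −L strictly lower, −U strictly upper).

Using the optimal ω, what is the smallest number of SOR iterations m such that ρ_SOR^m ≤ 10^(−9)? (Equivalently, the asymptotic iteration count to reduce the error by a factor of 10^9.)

spectrum of D⁻¹(L+U) = {cos(kπ/147) : 1≤k≤146}; ρ_J = cos(π/147) = 0.9997716.
root = sin(π/147) = 0.0213698  (since 1−cos² = sin²).
[ω*] 2 ÷ (1 + 0.0213698) = 2 ÷ 1.0213698 = 1.9581546.
[ρ_SOR] ω* − 1 = 0.9581546.
9·ln10 = 20.7233; −ln(0.9581546) = 0.0427461; m = ⌈20.7233/0.0427461⌉ = ⌈484.800⌉ = 485.

m = 485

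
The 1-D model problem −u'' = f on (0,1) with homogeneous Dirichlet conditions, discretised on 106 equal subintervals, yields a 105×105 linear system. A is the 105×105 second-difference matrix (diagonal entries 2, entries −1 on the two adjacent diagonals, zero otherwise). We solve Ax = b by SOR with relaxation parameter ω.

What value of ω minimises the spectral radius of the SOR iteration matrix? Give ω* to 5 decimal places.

ω* = 1.94244

With n=105, ρ(Jacobi) = cos(π/106) = 0.99956.
root = sin(π/106) = 0.029633  (since 1−cos² = sin²).
Then 2/(1+√(1−ρ_J²)) = 2/(1+0.029633); ω* = 2/1.029633 = 1.94244.
At ω = 1.94244 every |λ(B_ω)| = ω−1, so ρ_SOR = 0.94244.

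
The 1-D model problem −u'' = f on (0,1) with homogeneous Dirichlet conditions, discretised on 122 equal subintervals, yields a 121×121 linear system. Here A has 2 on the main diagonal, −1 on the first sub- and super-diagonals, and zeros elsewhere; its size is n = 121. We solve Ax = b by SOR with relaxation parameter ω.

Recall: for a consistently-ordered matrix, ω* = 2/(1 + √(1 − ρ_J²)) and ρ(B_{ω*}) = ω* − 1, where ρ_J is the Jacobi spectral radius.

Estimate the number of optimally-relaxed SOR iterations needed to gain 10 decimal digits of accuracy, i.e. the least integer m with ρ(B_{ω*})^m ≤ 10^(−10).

With n=121, ρ(Jacobi) = cos(π/122) = 0.9996685.
root = sin(π/122) = 0.0257479  (since 1−cos² = sin²).
Then 2/(1+√(1−ρ_J²)) = 2/(1+0.0257479); ω* = 2/1.0257479 = 1.9497968.
ρ_SOR = ω* − 1 = 1.9497968 − 1 = 0.9497968.
(0.9497968)^m ≤ 10^{−10}  ⇒  m·ln(0.9497968) ≤ −10·ln10  ⇒  m ≥ 447.042  ⇒  m = 448

m = 448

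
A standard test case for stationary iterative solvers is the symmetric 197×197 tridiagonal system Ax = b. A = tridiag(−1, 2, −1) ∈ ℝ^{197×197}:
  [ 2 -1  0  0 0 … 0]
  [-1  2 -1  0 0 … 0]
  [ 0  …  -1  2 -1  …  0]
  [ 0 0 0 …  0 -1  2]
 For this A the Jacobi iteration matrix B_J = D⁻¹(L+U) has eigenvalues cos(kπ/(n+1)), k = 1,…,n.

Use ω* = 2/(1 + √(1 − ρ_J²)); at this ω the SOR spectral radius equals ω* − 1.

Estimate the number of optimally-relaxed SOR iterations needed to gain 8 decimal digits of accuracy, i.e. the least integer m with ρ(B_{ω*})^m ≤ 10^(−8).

m = 581

½·tridiag(1,0,1) at n=197: λ_k = cos(kπ/198); max |λ| at k=1 ⇒ ρ_J = cos(π/198) ≈ 0.9998741.
√(1−ρ_J²) = |sin(π/198)| = 0.0158660
ω* = 2 / (1 + 0.0158660) = 2 / 1.0158660 ≈ 1.9687636.
ρ_SOR = ω* − 1 = 1.9687636 − 1 = 0.9687636.
Need (0.9687636)^m ≤ 10^(−8): m ≥ 8·ln10/|ln 0.9687636| = 18.4207/0.0317347 = 580.459 ⇒ m = 581.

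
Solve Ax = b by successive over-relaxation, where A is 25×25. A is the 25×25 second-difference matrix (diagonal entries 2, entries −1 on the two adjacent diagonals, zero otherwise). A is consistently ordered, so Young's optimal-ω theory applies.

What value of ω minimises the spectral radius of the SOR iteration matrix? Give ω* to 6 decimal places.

ω* = 1.784859

B_J for the 25×25 system has eigenvalues cos(kπ/26); ρ_J = cos(π/26) = 0.992709.
√(1−ρ_J²) = |sin(π/26)| = 0.1205367
Then 2/(1+√(1−ρ_J²)) = 2/(1+0.1205367); ω* = 2/1.1205367 = 1.784859.
[ρ_SOR] ω* − 1 = 0.784859.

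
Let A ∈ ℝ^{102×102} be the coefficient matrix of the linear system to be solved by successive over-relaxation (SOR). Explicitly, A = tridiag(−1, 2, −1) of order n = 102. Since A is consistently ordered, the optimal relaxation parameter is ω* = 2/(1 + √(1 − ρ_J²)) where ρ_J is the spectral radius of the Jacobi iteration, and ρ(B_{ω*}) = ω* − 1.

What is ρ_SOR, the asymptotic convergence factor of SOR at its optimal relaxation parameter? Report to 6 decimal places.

ρ_SOR = 0.940813

spectrum of D⁻¹(L+U) = {cos(kπ/103) : 1≤k≤102}; ρ_J = cos(π/103) = 0.999535.
√(1 − cos²(π/103)) = sin(π/103) ≈ 0.0304962.
ω* = 2 / (1 + 0.0304962) = 2 / 1.0304962 ≈ 1.940813.
Hence ρ(B_{ω*}) = 1.940813 − 1 = 0.940813.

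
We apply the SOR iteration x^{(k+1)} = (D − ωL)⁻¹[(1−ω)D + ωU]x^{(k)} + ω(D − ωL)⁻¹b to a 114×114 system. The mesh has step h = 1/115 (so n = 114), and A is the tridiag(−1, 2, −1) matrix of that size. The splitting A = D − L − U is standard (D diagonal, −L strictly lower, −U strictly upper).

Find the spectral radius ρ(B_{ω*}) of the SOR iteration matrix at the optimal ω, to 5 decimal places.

With n=114, ρ(Jacobi) = cos(π/115) = 0.99963.
√(1 − cos²(π/115)) = sin(π/115) ≈ 0.027315.
ω* = 2/(1 + 0.027315) = 2/1.027315 = 1.94682.
At ω = 1.94682 every |λ(B_ω)| = ω−1, so ρ_SOR = 0.94682.

ρ_SOR = 0.94682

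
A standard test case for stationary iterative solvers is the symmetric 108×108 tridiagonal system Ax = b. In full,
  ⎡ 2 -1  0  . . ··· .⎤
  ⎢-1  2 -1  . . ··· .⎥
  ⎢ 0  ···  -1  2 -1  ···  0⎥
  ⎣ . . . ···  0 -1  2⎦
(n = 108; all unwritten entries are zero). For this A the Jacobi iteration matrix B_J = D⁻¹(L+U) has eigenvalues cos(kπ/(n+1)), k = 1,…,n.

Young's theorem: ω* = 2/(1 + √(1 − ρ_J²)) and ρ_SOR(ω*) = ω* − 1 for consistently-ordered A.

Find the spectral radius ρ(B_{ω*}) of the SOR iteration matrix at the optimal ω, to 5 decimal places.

ρ_SOR = 0.94398

spectrum of D⁻¹(L+U) = {cos(kπ/109) : 1≤k≤108}; ρ_J = cos(π/109) = 0.99958.
√(1−ρ_J²) = |sin(π/109)| = 0.028818
ω* = 2 / (1 + 0.028818) = 2 / 1.028818 ≈ 1.94398.
Hence ρ(B_{ω*}) = 1.94398 − 1 = 0.94398.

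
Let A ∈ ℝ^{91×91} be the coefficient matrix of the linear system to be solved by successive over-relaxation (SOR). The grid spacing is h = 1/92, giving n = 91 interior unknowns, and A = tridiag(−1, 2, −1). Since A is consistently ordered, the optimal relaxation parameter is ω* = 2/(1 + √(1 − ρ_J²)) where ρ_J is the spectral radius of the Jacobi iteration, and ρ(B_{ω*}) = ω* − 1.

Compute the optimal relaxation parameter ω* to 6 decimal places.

ρ_J = max_k |cos(kπ/92)| = cos(π/92) = 0.999417
√(1−ρ_J²) simplifies to sin(π/92) = 0.0341411.
ω* = 2/(1+0.0341411) = 1.933972
ρ_SOR = ω* − 1 = 1.933972 − 1 = 0.933972.

ω* = 1.933972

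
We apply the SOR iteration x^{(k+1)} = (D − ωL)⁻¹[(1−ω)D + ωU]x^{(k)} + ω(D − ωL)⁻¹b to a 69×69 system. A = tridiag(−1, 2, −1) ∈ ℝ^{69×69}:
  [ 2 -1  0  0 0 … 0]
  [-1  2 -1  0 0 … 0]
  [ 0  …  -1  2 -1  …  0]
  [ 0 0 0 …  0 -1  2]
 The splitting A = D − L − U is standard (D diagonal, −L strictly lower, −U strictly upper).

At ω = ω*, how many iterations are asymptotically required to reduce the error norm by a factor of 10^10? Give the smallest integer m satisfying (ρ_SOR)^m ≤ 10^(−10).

B_J for the 69×69 system has eigenvalues cos(kπ/70); ρ_J = cos(π/70) = 0.9989931.
√(1−ρ_J²) = |sin(π/70)| = 0.0448648
ω* = 2/(1+0.0448648) = 1.9141232
At ω = 1.9141232 every |λ(B_ω)| = ω−1, so ρ_SOR = 0.9141232.
(0.9141232)^m ≤ 10^{−10}  ⇒  m·ln(0.9141232) ≤ −10·ln10  ⇒  m ≥ 256.442  ⇒  m = 257

m = 257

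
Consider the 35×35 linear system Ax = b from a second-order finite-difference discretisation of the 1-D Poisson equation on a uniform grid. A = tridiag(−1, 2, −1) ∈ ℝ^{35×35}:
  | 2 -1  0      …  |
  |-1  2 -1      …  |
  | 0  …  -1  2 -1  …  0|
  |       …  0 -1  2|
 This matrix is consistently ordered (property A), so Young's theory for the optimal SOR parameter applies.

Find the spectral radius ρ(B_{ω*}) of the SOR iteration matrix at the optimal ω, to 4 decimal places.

ρ_SOR = 0.8397

spectrum of D⁻¹(L+U) = {cos(kπ/36) : 1≤k≤35}; ρ_J = cos(π/36) = 0.9962.
1 − cos²(π/36) = sin²(π/36) ⇒ √(1−ρ_J²) = sin(π/36) = 0.08716.
ω* = 2/(1 + 0.08716) = 2/1.08716 = 1.8397.
ρ_SOR = ω* − 1 ≈ 0.8397.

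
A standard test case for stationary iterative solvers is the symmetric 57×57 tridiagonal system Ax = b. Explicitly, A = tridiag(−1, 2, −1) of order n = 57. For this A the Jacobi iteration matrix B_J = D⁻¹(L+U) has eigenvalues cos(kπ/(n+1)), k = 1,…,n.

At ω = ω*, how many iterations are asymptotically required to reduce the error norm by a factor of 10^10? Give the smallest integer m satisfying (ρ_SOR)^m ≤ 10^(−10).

m = 213

[ρ_J] n=57: ρ(B_J) = cos(π/(n+1)) = cos(π/58) = 0.9985334.
√(1−ρ_J²) simplifies to sin(π/58) = 0.0541389.
Young: ω* = 2/(1+√(1−ρ_J²)) = 2/(1+0.0541389) = 2/1.0541389 = 1.8972832.
ρ_SOR = ω* − 1 ≈ 0.8972832.
For 10 digits: m = 10·ln10 / (−ln 0.8972832) = 23.0259/0.108384 = 212.447; round up → m = 213.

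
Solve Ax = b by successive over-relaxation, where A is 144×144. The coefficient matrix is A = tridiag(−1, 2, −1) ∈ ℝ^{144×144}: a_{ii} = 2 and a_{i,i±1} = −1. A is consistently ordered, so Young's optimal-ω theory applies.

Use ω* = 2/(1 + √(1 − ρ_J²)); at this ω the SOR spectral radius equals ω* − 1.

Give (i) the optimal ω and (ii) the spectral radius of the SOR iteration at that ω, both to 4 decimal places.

ω* = 1.9576, ρ_SOR = 0.9576

½·tridiag(1,0,1) at n=144: λ_k = cos(kπ/145); max |λ| at k=1 ⇒ ρ_J = cos(π/145) ≈ 0.9998.
√(1−ρ_J²) = |sin(π/145)| = 0.02166
[ω*] 2 ÷ (1 + 0.02166) = 2 ÷ 1.02166 = 1.9576.
ρ(B_{ω*}) = ω*−1 = 0.9576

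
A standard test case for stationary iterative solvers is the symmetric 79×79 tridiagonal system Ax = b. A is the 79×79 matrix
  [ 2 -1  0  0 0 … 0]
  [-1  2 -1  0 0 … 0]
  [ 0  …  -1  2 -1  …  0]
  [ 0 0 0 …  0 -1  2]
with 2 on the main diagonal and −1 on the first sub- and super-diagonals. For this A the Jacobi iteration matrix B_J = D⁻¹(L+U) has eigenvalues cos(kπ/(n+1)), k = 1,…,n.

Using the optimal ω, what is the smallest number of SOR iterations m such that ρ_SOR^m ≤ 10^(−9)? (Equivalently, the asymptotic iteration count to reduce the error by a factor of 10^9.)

½·tridiag(1,0,1) at n=79: λ_k = cos(kπ/80); max |λ| at k=1 ⇒ ρ_J = cos(π/80) ≈ 0.9992290.
√(1−ρ_J²) = |sin(π/80)| = 0.0392598
So ω* = 2/1.0392598 = 1.9244466 (Young).
ρ_SOR = ω* − 1 = 1.9244466 − 1 = 0.9244466.
m ≥ 9·ln10 / (−ln 0.9244466) = 263.789; smallest integer m = 264.

m = 264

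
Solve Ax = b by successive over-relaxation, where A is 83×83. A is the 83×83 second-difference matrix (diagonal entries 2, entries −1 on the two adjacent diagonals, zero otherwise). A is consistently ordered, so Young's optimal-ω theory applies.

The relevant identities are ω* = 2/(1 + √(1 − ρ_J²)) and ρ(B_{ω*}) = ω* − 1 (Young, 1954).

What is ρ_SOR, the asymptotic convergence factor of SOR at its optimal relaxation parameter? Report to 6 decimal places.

With n=83, ρ(Jacobi) = cos(π/84) = 0.999301.
√(1−ρ_J²) = |sin(π/84)| = 0.0373912
[ω*] 2 ÷ (1 + 0.0373912) = 2 ÷ 1.0373912 = 1.927913.
Hence ρ(B_{ω*}) = 1.927913 − 1 = 0.927913.

ρ_SOR = 0.927913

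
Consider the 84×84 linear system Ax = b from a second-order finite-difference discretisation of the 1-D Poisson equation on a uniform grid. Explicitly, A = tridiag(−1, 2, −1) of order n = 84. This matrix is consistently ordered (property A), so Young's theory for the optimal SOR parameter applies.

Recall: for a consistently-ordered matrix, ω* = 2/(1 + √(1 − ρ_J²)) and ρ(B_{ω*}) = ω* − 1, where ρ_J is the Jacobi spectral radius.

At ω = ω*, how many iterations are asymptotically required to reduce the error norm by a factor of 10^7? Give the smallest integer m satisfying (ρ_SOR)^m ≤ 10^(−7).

m = 218

n=84: λ(B_J) = 1 − λ(A)/2 = cos(kπ/85); k=1 gives ρ_J = 0.9993171.
root = sin(π/85) = 0.0369515  (since 1−cos² = sin²).
ω* = 2 / (1 + 0.0369515) = 2 / 1.0369515 ≈ 1.9287305.
ρ_SOR = ω* − 1 ≈ 0.9287305.
m ≥ 7·ln10 / (−ln 0.9287305) = 217.999; smallest integer m = 218.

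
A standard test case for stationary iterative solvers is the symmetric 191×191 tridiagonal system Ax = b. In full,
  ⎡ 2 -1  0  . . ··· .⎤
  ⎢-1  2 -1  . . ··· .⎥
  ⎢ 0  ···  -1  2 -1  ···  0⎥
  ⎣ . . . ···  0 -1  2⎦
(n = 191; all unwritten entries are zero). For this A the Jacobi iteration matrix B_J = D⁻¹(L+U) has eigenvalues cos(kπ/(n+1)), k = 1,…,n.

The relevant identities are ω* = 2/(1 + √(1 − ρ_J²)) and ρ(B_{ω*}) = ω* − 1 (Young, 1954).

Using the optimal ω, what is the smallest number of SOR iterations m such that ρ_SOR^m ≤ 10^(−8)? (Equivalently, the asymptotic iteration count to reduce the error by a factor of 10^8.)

[ρ_J] n=191: ρ(B_J) = cos(π/(n+1)) = cos(π/192) = 0.9998661.
√(1−ρ_J²) simplifies to sin(π/192) = 0.0163617.
ω* = 2/(1+0.0163617) = 1.9678034
and ρ(B_{ω*}) = 1.9678034 − 1 = 0.9678034.
8·ln10 = 18.4207; −ln(0.9678034) = 0.0327263; m = ⌈18.4207/0.0327263⌉ = ⌈562.871⌉ = 563.

m = 563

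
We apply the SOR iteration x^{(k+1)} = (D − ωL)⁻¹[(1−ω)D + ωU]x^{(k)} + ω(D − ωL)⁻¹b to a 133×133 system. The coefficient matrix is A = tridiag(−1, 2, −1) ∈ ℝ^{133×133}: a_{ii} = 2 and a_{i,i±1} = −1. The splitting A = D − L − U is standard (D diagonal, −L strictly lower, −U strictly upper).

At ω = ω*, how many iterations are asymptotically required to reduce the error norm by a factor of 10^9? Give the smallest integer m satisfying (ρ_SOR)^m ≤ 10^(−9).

With n=133, ρ(Jacobi) = cos(π/134) = 0.9997252.
root = sin(π/134) = 0.0234426  (since 1−cos² = sin²).
Young: ω* = 2/(1+√(1−ρ_J²)) = 2/(1+0.0234426) = 2/1.0234426 = 1.9541887.
and ρ(B_{ω*}) = 1.9541887 − 1 = 0.9541887.
Need (0.9541887)^m ≤ 10^(−9): m ≥ 9·ln10/|ln 0.9541887| = 20.7233/0.0468938 = 441.920 ⇒ m = 442.

m = 442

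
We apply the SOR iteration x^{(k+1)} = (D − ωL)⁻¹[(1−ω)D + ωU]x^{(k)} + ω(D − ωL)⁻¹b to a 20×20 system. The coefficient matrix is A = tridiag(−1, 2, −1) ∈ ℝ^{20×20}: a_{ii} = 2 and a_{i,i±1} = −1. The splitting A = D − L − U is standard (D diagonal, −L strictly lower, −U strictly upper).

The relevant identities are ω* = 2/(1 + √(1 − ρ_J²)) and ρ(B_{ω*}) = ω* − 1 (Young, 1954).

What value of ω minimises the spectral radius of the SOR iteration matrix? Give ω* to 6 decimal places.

ω* = 1.740580

spectrum of D⁻¹(L+U) = {cos(kπ/21) : 1≤k≤20}; ρ_J = cos(π/21) = 0.988831.
√(1 − cos²(π/21)) = sin(π/21) ≈ 0.1490423.
ω* = 2 / (1 + 0.1490423) = 2 / 1.1490423 ≈ 1.740580.
At ω = 1.740580 every |λ(B_ω)| = ω−1, so ρ_SOR = 0.740580.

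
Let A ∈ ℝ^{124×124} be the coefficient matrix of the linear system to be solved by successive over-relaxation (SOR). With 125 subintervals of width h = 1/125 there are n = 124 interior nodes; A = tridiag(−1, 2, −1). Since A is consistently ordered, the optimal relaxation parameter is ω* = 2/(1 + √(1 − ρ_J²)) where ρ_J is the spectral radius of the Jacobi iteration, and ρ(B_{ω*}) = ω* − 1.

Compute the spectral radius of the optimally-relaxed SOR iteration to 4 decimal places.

½·tridiag(1,0,1) at n=124: λ_k = cos(kπ/125); max |λ| at k=1 ⇒ ρ_J = cos(π/125) ≈ 0.9997.
√(1 − cos²(π/125)) = sin(π/125) ≈ 0.02513.
Young: ω* = 2/(1+√(1−ρ_J²)) = 2/(1+0.02513) = 2/1.02513 = 1.9510.
Hence ρ(B_{ω*}) = 1.9510 − 1 = 0.9510.

ρ_SOR = 0.9510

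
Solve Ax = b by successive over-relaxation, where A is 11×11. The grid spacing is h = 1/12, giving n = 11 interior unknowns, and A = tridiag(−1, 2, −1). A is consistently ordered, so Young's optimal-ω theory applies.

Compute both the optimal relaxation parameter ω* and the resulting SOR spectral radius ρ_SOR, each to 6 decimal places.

ω* = 1.588791, ρ_SOR = 0.588791

ρ_J = max_k |cos(kπ/12)| = cos(π/12) = 0.965926
√(1−ρ_J²) = |sin(π/12)| = 0.2588190
Young: ω* = 2/(1+√(1−ρ_J²)) = 2/(1+0.2588190) = 2/1.2588190 = 1.588791.
ρ(B_{ω*}) = ω*−1 = 0.588791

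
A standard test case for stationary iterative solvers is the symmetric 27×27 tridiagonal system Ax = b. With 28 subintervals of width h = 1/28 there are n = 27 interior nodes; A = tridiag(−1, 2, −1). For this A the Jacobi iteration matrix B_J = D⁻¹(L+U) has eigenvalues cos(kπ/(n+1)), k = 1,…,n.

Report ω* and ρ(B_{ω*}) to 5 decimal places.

ω* = 1.79862, ρ_SOR = 0.79862

n=27: λ(B_J) = 1 − λ(A)/2 = cos(kπ/28); k=1 gives ρ_J = 0.99371.
√(1−ρ_J²) simplifies to sin(π/28) = 0.111964.
So ω* = 2/1.111964 = 1.79862 (Young).
[ρ_SOR] ω* − 1 = 0.79862.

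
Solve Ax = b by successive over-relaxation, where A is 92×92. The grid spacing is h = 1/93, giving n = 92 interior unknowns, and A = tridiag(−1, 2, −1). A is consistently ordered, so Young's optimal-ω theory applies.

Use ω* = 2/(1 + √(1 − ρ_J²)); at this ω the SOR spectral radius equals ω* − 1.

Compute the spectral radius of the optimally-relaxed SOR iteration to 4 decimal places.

[ρ_J] n=92: ρ(B_J) = cos(π/(n+1)) = cos(π/93) = 0.9994.
1 − cos²(π/93) = sin²(π/93) ⇒ √(1−ρ_J²) = sin(π/93) = 0.03377.
ω* = 2/(1 + 0.03377) = 2/1.03377 = 1.9347.
and ρ(B_{ω*}) = 1.9347 − 1 = 0.9347.

ρ_SOR = 0.9347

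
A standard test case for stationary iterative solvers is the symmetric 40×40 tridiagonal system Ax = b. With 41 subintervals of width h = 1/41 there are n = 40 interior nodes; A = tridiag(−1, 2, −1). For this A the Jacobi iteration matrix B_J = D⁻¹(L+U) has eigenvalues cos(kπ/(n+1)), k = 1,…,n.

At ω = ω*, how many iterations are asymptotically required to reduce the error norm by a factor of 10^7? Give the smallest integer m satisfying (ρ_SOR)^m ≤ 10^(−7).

m = 106

ρ_J = max_k |cos(kπ/41)| = cos(π/41) = 0.9970658
1 − cos²(π/41) = sin²(π/41) ⇒ √(1−ρ_J²) = sin(π/41) = 0.0765493.
Young: ω* = 2/(1+√(1−ρ_J²)) = 2/(1+0.0765493) = 2/1.0765493 = 1.8577877.
and ρ(B_{ω*}) = 1.8577877 − 1 = 0.8577877.
ρ_SOR^m ≤ 10^(−7) ⇔ m ≥ 7·ln10/(−ln 0.8577877) = 16.1181/0.153399 = 105.073; m = ⌈105.073⌉ = 106.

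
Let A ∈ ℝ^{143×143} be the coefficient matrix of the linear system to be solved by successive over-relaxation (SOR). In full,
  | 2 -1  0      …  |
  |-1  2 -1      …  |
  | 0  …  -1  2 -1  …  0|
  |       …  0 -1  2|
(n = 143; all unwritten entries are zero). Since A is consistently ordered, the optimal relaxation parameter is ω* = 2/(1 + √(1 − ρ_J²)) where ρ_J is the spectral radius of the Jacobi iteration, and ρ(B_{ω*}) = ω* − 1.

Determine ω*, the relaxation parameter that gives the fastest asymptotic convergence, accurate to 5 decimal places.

spectrum of D⁻¹(L+U) = {cos(kπ/144) : 1≤k≤143}; ρ_J = cos(π/144) = 0.99976.
√(1−ρ_J²) = |sin(π/144)| = 0.021815
So ω* = 2/1.021815 = 1.95730 (Young).
Hence ρ(B_{ω*}) = 1.95730 − 1 = 0.95730.

ω* = 1.95730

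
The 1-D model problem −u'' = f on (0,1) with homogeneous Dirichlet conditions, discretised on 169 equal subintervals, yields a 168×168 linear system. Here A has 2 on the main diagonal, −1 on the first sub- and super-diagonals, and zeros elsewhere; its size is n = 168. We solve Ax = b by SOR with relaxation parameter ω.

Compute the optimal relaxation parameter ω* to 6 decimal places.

½·tridiag(1,0,1) at n=168: λ_k = cos(kπ/169); max |λ| at k=1 ⇒ ρ_J = cos(π/169) ≈ 0.999827.
√(1−ρ_J²) = |sin(π/169)| = 0.0185882
ω* = 2/(1 + 0.0185882) = 2/1.0185882 = 1.963502.
Hence ρ(B_{ω*}) = 1.963502 − 1 = 0.963502.

ω* = 1.963502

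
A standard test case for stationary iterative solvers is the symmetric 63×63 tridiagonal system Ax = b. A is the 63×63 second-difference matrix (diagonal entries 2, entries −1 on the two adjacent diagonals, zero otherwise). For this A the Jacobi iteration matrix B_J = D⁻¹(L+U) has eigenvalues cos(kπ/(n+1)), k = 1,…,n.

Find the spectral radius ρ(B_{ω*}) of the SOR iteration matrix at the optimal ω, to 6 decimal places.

ρ_J = max_k |cos(kπ/64)| = cos(π/64) = 0.998795
1 − cos²(π/64) = sin²(π/64) ⇒ √(1−ρ_J²) = sin(π/64) = 0.0490677.
Young: ω* = 2/(1+√(1−ρ_J²)) = 2/(1+0.0490677) = 2/1.0490677 = 1.906455.
[ρ_SOR] ω* − 1 = 0.906455.

ρ_SOR = 0.906455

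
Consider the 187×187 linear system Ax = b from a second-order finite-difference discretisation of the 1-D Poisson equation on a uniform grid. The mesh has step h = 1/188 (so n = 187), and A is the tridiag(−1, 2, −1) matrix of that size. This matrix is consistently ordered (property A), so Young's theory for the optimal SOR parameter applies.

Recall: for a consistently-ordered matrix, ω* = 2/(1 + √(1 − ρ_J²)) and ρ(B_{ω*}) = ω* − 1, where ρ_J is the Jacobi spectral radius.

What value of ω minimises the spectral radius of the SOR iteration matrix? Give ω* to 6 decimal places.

½·tridiag(1,0,1) at n=187: λ_k = cos(kπ/188); max |λ| at k=1 ⇒ ρ_J = cos(π/188) ≈ 0.999860.
1 − cos²(π/188) = sin²(π/188) ⇒ √(1−ρ_J²) = sin(π/188) = 0.0167098.
[ω*] 2 ÷ (1 + 0.0167098) = 2 ÷ 1.0167098 = 1.967130.
ρ(B_{ω*}) = ω*−1 = 0.967130

ω* = 1.967130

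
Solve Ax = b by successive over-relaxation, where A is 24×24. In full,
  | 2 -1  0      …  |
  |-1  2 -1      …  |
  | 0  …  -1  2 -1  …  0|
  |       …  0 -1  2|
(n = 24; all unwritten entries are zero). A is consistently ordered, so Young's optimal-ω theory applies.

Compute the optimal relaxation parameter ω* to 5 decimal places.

n=24: λ(B_J) = 1 − λ(A)/2 = cos(kπ/25); k=1 gives ρ_J = 0.99211.
1 − cos²(π/25) = sin²(π/25) ⇒ √(1−ρ_J²) = sin(π/25) = 0.125333.
ω* = 2/(1 + 0.125333) = 2/1.125333 = 1.77725.
Hence ρ(B_{ω*}) = 1.77725 − 1 = 0.77725.

ω* = 1.77725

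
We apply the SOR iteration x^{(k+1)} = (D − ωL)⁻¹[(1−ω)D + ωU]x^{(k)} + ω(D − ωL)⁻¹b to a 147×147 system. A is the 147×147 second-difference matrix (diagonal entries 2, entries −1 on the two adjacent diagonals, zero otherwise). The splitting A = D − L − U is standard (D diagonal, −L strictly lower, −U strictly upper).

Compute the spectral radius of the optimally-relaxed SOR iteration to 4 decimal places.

ρ_SOR = 0.9584

spectrum of D⁻¹(L+U) = {cos(kπ/148) : 1≤k≤147}; ρ_J = cos(π/148) = 0.9998.
√(1−ρ_J²) simplifies to sin(π/148) = 0.02123.
Young: ω* = 2/(1+√(1−ρ_J²)) = 2/(1+0.02123) = 2/1.02123 = 1.9584.
ρ_SOR = ω* − 1 = 1.9584 − 1 = 0.9584.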